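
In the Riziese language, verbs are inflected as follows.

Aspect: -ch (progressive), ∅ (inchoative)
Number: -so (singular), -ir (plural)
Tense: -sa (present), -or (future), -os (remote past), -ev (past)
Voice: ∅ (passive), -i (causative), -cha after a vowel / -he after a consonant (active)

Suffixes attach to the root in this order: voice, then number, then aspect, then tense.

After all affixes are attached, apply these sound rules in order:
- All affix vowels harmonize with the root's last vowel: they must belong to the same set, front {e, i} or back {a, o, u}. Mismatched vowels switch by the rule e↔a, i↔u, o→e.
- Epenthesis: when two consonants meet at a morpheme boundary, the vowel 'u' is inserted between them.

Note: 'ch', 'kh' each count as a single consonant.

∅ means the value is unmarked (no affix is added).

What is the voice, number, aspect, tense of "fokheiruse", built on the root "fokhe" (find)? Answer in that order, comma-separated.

Segment: fokhe-ir-sa.
voice: ∅ → passive.
number: -ir → plural.
aspect: ∅ → inchoative.
tense: -sa → present.

passive, plural, inchoative, present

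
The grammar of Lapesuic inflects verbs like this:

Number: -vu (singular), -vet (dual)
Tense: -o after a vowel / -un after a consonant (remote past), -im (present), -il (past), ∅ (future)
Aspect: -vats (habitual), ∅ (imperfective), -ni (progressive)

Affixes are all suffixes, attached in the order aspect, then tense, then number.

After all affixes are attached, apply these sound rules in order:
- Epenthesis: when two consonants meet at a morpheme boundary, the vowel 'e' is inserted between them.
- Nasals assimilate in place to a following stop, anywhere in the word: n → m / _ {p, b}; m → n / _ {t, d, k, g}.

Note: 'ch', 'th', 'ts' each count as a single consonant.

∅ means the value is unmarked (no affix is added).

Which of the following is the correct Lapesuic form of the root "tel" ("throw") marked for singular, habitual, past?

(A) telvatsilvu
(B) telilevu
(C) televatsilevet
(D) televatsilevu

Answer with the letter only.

D

Attach aspect habitual -vats → telvats.
Attach tense past -il → telvatsil.
Attach number singular -vu → telvatsilvu.
Apply epenthesis: telvatsilvu → televatsilevu.
Nasal assimilation: no change.
So the correct form is televatsilevu, option (D).
(A) telvatsilvu is wrong: it fails to apply the sound rule(s).
(C) televatsilevet is wrong: it uses dual instead of singular for number.
(B) telilevu is wrong: it uses imperfective instead of habitual for aspect.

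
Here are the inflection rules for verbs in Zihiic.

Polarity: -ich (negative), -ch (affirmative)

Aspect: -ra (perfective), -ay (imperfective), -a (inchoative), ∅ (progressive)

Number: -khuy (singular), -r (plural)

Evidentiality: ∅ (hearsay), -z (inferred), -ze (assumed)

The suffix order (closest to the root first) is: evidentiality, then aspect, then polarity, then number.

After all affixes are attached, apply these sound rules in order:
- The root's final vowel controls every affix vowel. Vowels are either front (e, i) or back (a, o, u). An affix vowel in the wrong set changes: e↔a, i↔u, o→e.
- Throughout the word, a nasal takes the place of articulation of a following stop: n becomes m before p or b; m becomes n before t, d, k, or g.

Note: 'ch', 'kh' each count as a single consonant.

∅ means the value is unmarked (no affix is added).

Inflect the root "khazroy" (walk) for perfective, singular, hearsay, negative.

khazroyrauchkhuy

evidentiality = hearsay: zero marking, form stays khazroy.
Attach aspect perfective -ra → khazroyra.
Attach polarity negative -ich → khazroyraich.
Attach number singular -khuy → khazroyraichkhuy.
Apply vowel harmony: khazroyraichkhuy → khazroyrauchkhuy.
Nasal assimilation: no change.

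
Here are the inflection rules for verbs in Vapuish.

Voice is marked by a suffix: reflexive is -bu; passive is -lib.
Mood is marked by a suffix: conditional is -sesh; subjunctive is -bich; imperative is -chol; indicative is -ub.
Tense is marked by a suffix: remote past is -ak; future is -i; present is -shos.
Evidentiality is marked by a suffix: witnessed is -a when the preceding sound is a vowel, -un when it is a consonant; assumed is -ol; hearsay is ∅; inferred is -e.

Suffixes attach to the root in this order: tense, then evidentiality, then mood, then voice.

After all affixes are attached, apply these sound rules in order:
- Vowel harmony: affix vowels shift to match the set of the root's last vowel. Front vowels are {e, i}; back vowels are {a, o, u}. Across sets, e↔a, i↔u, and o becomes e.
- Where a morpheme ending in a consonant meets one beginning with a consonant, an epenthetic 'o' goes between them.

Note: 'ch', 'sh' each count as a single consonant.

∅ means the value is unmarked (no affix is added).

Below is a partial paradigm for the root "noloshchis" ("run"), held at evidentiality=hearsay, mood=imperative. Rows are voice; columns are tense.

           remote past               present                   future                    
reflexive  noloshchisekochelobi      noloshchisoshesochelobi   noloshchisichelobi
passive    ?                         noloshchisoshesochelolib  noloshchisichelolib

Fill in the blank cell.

noloshchisekochelolib

Attach tense remote past -ak → noloshchisak.
evidentiality = hearsay: zero marking, form stays noloshchisak.
Attach mood imperative -chol → noloshchisakchol.
Attach voice passive -lib → noloshchisakchollib.
Apply vowel harmony: noloshchisakchollib → noloshchisekchellib.
Apply epenthesis: noloshchisekchellib → noloshchisekochelolib.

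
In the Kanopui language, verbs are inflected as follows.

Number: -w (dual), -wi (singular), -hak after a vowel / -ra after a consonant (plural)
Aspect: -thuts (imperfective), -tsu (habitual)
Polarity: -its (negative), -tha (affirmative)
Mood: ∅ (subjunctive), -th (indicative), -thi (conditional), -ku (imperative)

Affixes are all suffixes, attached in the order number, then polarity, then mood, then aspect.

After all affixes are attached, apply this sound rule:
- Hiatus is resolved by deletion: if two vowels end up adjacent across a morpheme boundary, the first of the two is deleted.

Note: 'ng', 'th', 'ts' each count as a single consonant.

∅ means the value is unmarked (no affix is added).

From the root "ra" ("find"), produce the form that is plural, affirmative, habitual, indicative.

rahakthathtsu

Attach number plural -hak (after vowel 'a') → rahak.
Attach polarity affirmative -tha → rahaktha.
Attach mood indicative -th → rahakthath.
Attach aspect habitual -tsu → rahakthathtsu.
Vowel deletion: no change.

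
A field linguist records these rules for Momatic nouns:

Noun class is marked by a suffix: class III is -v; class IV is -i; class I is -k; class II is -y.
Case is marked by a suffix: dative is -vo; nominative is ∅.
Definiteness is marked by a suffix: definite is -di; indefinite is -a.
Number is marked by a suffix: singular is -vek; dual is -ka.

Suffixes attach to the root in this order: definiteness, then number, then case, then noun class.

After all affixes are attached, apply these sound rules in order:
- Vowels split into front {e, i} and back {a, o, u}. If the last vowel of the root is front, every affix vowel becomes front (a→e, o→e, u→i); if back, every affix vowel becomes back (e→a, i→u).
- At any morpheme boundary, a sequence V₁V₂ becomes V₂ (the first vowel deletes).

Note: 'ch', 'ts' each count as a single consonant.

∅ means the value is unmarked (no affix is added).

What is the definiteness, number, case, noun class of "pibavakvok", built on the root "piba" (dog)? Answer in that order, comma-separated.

Segment: piba-a-vek-vo-k.
definiteness: -a → indefinite.
number: -vek → singular.
case: -vo → dative.
noun class: -k → class I.

indefinite, singular, dative, class I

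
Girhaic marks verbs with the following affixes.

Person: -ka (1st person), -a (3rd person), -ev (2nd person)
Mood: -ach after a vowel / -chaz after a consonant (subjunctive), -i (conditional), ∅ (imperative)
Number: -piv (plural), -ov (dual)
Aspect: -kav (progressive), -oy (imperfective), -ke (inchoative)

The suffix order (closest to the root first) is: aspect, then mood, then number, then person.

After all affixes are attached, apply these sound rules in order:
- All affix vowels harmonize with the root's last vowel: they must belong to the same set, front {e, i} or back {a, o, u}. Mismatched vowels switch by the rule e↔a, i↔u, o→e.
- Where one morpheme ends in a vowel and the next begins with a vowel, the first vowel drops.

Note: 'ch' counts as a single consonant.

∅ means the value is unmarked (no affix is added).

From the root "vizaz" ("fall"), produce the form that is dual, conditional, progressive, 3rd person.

vizazkavova

Attach aspect progressive -kav → vizazkav.
Attach mood conditional -i → vizazkavi.
Attach number dual -ov → vizazkaviov.
Attach person 3rd person -a → vizazkaviova.
Apply vowel harmony: vizazkaviova → vizazkavuova.
Apply vowel deletion: vizazkavuova → vizazkavova.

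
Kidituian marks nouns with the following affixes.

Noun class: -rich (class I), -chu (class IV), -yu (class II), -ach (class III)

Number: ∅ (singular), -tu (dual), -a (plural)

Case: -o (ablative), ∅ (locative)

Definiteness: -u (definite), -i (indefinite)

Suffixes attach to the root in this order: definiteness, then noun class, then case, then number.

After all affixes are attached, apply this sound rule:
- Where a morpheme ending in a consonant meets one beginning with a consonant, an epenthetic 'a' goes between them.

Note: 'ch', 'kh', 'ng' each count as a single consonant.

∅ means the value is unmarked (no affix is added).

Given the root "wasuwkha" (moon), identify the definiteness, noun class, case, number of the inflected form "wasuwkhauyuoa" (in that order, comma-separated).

definite, class II, ablative, plural

Segment: wasuwkha-u-yu-o-a.
definiteness: -u → definite.
noun class: -yu → class II.
case: -o → ablative.
number: -a → plural.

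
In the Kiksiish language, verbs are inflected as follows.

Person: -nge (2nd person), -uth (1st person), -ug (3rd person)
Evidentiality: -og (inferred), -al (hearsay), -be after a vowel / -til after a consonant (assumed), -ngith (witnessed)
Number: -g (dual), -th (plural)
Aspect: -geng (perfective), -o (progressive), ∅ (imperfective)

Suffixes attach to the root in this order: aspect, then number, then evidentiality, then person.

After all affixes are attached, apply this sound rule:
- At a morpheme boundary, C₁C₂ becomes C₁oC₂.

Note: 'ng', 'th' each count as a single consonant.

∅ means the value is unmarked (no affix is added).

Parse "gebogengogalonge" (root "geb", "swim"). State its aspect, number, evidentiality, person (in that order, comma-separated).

perfective, dual, hearsay, 2nd person

Segment: geb-geng-g-al-nge.
aspect: -geng → perfective.
number: -g → dual.
evidentiality: -al → hearsay.
person: -nge → 2nd person.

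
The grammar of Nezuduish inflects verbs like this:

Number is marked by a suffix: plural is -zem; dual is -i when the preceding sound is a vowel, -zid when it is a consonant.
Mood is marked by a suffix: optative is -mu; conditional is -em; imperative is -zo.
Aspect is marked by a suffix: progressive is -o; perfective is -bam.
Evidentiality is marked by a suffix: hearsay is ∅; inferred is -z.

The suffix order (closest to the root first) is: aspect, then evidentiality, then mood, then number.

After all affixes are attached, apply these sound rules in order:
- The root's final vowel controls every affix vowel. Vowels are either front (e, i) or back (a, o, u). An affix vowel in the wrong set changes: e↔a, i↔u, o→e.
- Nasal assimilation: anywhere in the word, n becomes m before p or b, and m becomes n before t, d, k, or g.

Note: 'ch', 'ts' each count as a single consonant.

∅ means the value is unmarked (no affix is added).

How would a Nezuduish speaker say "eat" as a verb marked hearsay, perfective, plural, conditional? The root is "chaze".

chazebememzem

Attach aspect perfective -bam → chazebam.
evidentiality = hearsay: zero marking, form stays chazebam.
Attach mood conditional -em → chazebamem.
Attach number plural -zem → chazebamemzem.
Apply vowel harmony: chazebamemzem → chazebememzem.
Nasal assimilation: no change.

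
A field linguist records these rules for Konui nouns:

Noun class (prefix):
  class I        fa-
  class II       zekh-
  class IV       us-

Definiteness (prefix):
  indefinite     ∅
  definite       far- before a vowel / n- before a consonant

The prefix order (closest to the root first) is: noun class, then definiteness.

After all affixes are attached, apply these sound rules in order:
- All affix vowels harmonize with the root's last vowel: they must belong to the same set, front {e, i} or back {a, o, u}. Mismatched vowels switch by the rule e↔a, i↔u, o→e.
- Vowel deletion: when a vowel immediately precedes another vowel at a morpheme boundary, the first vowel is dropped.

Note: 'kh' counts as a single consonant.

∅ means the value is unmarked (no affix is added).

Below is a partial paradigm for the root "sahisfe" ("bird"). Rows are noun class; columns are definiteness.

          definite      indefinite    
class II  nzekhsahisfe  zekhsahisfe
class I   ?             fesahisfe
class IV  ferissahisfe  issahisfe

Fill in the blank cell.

Attach noun class class I fa- → fasahisfe.
Attach definiteness definite n- (before consonant 'f') → nfasahisfe.
Apply vowel harmony: nfasahisfe → nfesahisfe.
Vowel deletion: no change.

nfesahisfe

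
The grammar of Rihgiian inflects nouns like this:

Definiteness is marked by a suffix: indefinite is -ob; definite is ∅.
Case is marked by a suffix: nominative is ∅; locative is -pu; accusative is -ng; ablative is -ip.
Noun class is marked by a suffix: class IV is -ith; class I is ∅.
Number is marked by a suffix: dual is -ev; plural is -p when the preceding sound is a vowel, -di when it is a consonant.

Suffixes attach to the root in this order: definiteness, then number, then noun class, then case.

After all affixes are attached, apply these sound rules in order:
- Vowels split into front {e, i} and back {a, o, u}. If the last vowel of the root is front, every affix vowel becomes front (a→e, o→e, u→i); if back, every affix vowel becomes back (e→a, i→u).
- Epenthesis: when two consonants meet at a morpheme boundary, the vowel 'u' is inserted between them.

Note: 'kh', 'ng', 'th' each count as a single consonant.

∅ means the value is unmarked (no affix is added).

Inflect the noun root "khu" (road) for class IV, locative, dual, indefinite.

Attach definiteness indefinite -ob → khuob.
Attach number dual -ev → khuobev.
Attach noun class class IV -ith → khuobevith.
Attach case locative -pu → khuobevithpu.
Apply vowel harmony: khuobevithpu → khuobavuthpu.
Apply epenthesis: khuobavuthpu → khuobavuthupu.

khuobavuthupu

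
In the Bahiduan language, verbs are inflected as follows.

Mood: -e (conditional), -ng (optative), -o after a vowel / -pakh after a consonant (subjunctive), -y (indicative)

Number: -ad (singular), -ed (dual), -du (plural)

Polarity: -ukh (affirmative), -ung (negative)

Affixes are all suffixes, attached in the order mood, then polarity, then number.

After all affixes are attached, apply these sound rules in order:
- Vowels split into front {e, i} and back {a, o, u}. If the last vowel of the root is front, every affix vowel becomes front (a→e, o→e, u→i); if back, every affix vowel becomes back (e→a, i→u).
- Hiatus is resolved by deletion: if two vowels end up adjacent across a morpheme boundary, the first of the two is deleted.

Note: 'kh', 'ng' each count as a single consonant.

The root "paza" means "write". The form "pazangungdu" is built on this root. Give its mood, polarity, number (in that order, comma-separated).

optative, negative, plural

Segment: paza-ng-ung-du.
mood: -ng → optative.
polarity: -ung → negative.
number: -du → plural.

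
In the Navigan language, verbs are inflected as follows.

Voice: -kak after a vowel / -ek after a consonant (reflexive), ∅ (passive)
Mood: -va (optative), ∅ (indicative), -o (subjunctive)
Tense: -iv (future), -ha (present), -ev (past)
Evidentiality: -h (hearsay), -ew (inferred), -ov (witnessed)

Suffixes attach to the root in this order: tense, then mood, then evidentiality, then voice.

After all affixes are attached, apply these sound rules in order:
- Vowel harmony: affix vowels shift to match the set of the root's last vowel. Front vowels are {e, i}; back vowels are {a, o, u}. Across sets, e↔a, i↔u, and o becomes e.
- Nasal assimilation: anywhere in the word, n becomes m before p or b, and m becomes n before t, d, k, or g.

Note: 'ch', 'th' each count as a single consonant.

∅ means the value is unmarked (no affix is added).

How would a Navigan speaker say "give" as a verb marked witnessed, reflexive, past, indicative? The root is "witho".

withoavovak

Attach tense past -ev → withoev.
mood = indicative: zero marking, form stays withoev.
Attach evidentiality witnessed -ov → withoevov.
Attach voice reflexive -ek (after consonant 'v') → withoevovek.
Apply vowel harmony: withoevovek → withoavovak.
Nasal assimilation: no change.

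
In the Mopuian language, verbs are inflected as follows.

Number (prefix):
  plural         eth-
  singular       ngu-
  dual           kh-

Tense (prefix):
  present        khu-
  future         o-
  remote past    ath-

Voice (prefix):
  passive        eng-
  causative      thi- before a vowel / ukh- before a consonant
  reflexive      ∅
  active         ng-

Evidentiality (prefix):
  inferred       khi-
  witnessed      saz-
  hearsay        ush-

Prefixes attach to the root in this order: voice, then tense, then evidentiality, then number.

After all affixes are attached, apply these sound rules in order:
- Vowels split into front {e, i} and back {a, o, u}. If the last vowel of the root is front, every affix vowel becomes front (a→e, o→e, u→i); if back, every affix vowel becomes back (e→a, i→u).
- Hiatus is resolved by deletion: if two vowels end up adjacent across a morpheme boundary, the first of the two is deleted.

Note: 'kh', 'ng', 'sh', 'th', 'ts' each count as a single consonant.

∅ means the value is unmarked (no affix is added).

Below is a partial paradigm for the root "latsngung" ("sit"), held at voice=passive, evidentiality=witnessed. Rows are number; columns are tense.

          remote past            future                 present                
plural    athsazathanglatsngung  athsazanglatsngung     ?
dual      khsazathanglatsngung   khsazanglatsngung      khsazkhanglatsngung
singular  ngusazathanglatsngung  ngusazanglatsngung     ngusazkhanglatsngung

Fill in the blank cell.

athsazkhanglatsngung

Attach voice passive eng- → englatsngung.
Attach tense present khu- → khuenglatsngung.
Attach evidentiality witnessed saz- → sazkhuenglatsngung.
Attach number plural eth- → ethsazkhuenglatsngung.
Apply vowel harmony: ethsazkhuenglatsngung → athsazkhuanglatsngung.
Apply vowel deletion: athsazkhuanglatsngung → athsazkhanglatsngung.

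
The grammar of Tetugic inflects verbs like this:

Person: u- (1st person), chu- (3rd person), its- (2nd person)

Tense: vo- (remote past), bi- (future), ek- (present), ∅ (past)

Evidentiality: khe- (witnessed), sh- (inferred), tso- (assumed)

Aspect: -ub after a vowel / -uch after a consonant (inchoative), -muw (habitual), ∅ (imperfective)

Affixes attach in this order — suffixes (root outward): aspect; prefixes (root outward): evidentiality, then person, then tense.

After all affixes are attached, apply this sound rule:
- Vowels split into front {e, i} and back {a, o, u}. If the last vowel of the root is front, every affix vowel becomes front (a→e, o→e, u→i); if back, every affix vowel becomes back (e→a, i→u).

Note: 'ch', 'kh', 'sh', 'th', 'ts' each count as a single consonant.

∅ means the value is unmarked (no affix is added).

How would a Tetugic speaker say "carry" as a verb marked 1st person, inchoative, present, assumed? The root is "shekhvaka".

akutsoshekhvakaub

Attach evidentiality assumed tso- → tsoshekhvaka.
Attach person 1st person u- → utsoshekhvaka.
Attach tense present ek- → ekutsoshekhvaka.
Attach aspect inchoative -ub (after vowel 'a') → ekutsoshekhvakaub.
Apply vowel harmony: ekutsoshekhvakaub → akutsoshekhvakaub.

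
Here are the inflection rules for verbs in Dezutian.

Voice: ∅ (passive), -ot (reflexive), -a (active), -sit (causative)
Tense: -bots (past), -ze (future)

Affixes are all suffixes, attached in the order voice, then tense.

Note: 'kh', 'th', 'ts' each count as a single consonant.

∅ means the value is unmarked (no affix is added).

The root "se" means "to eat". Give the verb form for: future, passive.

voice = passive: zero marking, form stays se.
Attach tense future -ze → seze.

seze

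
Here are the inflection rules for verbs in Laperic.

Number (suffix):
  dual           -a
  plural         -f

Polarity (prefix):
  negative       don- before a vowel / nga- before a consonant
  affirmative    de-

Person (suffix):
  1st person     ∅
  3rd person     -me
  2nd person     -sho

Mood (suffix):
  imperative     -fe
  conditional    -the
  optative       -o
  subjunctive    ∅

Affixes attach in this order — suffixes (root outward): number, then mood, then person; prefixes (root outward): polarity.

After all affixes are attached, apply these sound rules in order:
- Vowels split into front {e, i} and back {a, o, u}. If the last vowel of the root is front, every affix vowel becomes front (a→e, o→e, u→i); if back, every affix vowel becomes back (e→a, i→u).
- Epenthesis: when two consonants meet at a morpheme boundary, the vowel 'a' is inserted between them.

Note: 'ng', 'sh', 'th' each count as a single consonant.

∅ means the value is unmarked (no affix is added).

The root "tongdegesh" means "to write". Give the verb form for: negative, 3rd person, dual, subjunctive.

ngetongdegesheme

Attach number dual -a → tongdegesha.
mood = subjunctive: zero marking, form stays tongdegesha.
Attach person 3rd person -me → tongdegeshame.
Attach polarity negative nga- (before consonant 't') → ngatongdegeshame.
Apply vowel harmony: ngatongdegeshame → ngetongdegesheme.
Epenthesis: no change.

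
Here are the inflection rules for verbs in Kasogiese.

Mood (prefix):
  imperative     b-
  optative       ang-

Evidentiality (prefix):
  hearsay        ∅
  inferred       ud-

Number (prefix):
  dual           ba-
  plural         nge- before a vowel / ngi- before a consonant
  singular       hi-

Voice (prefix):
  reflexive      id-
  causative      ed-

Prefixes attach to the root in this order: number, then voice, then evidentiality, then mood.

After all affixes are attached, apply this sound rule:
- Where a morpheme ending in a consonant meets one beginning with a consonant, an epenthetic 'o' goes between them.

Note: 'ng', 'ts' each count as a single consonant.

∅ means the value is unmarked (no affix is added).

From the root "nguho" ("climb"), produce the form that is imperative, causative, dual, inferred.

Attach number dual ba- → banguho.
Attach voice causative ed- → edbanguho.
Attach evidentiality inferred ud- → udedbanguho.
Attach mood imperative b- → budedbanguho.
Apply epenthesis: budedbanguho → budedobanguho.

budedobanguho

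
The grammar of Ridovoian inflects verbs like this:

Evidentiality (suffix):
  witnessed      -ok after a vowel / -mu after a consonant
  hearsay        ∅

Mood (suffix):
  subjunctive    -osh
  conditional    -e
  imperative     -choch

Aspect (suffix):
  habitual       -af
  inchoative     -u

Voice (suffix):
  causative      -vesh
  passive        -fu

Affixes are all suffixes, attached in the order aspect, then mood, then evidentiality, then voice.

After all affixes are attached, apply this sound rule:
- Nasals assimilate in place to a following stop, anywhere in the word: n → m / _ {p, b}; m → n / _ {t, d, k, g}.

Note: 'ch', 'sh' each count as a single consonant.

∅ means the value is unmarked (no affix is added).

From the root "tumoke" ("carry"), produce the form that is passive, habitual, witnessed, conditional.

tumokeafeokfu

Attach aspect habitual -af → tumokeaf.
Attach mood conditional -e → tumokeafe.
Attach evidentiality witnessed -ok (after vowel 'e') → tumokeafeok.
Attach voice passive -fu → tumokeafeokfu.
Nasal assimilation: no change.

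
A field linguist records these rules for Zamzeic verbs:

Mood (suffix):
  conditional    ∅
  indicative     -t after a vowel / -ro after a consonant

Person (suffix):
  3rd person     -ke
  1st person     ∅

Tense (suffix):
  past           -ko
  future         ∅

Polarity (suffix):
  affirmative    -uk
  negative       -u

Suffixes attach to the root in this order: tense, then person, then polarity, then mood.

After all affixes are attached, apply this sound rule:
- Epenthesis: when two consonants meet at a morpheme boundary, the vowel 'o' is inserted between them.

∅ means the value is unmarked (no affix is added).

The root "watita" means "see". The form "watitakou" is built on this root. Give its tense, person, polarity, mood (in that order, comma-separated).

Segment: watita-ko-u.
tense: -ko → past.
person: ∅ → 1st person.
polarity: -u → negative.
mood: ∅ → conditional.

past, 1st person, negative, conditional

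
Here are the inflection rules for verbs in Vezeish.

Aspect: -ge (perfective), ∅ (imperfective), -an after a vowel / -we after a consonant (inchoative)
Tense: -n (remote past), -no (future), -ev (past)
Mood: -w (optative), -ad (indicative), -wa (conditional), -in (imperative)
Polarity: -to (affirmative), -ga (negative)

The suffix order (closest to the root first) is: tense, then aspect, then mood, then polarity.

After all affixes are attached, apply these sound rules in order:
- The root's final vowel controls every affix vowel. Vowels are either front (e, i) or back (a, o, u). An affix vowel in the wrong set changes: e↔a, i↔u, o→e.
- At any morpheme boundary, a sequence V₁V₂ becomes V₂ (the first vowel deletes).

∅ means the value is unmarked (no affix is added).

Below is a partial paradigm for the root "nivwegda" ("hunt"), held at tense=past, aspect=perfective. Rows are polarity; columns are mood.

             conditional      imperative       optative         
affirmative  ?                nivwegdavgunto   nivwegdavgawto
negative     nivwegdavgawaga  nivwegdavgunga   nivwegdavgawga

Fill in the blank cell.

Attach tense past -ev → nivwegdaev.
Attach aspect perfective -ge → nivwegdaevge.
Attach mood conditional -wa → nivwegdaevgewa.
Attach polarity affirmative -to → nivwegdaevgewato.
Apply vowel harmony: nivwegdaevgewato → nivwegdaavgawato.
Apply vowel deletion: nivwegdaavgawato → nivwegdavgawato.

nivwegdavgawato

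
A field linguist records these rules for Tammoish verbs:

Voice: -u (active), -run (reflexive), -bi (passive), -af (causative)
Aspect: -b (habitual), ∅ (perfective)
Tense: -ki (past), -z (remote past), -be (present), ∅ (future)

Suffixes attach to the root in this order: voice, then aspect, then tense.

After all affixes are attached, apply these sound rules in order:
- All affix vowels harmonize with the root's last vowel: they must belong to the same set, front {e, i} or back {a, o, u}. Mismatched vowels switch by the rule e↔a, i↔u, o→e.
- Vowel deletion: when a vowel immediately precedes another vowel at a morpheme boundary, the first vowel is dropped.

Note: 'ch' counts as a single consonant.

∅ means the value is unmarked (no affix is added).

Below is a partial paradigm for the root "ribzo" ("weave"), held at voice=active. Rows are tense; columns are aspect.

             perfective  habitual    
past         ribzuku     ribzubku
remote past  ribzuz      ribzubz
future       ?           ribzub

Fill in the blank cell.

Attach voice active -u → ribzou.
aspect = perfective: zero marking, form stays ribzou.
tense = future: zero marking, form stays ribzou.
Vowel harmony: no change.
Apply vowel deletion: ribzou → ribzu.

ribzu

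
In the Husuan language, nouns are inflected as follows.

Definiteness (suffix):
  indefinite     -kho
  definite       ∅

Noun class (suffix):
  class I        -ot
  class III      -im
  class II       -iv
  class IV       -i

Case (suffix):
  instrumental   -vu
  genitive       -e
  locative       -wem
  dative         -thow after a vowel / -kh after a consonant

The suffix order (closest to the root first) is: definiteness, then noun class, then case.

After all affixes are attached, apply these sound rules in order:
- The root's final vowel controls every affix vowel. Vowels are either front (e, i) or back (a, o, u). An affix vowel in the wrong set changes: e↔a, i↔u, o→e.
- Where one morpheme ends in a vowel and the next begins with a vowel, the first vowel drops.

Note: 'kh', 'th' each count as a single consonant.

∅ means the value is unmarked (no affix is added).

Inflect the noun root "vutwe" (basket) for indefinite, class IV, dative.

vutwekhithew

Attach definiteness indefinite -kho → vutwekho.
Attach noun class class IV -i → vutwekhoi.
Attach case dative -thow (after vowel 'i') → vutwekhoithow.
Apply vowel harmony: vutwekhoithow → vutwekheithew.
Apply vowel deletion: vutwekheithew → vutwekhithew.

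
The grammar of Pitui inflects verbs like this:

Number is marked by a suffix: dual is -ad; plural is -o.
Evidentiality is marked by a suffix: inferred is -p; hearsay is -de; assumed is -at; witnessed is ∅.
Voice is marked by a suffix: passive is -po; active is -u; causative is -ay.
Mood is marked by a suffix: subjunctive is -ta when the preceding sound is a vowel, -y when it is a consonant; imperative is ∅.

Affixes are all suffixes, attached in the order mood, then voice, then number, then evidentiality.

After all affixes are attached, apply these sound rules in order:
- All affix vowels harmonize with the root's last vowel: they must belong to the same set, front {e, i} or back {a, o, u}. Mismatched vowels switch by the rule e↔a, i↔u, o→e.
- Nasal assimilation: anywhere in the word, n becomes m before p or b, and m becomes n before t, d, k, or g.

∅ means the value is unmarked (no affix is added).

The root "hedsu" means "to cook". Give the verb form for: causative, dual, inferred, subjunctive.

hedsutaayadp

Attach mood subjunctive -ta (after vowel 'u') → hedsuta.
Attach voice causative -ay → hedsutaay.
Attach number dual -ad → hedsutaayad.
Attach evidentiality inferred -p → hedsutaayadp.
Vowel harmony: no change.
Nasal assimilation: no change.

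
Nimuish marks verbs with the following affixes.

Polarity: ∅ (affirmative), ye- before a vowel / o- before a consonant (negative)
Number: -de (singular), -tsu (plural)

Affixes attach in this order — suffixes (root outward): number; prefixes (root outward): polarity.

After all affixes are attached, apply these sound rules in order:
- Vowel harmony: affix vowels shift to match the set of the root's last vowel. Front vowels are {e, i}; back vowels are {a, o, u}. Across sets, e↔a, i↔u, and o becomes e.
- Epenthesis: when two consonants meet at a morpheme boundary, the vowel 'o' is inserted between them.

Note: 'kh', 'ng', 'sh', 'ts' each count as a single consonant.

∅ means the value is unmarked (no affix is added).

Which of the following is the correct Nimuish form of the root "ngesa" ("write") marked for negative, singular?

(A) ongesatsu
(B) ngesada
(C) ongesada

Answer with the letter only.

C

Attach number singular -de → ngesade.
Attach polarity negative o- (before consonant 'ng') → ongesade.
Apply vowel harmony: ongesade → ongesada.
Epenthesis: no change.
So the correct form is ongesada, option (C).
(A) ongesatsu is wrong: it uses plural instead of singular for number.
(B) ngesada is wrong: it uses affirmative instead of negative for polarity.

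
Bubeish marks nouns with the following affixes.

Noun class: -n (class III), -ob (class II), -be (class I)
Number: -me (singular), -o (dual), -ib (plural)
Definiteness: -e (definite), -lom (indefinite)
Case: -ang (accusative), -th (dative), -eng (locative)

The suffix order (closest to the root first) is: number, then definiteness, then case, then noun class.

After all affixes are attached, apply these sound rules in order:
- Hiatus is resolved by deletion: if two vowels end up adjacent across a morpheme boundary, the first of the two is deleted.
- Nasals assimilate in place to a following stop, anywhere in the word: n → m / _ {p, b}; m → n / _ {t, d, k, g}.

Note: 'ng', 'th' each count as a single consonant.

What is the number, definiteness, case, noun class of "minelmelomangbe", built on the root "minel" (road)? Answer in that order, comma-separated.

Segment: minel-me-lom-ang-be.
number: -me → singular.
definiteness: -lom → indefinite.
case: -ang → accusative.
noun class: -be → class I.

singular, indefinite, accusative, class I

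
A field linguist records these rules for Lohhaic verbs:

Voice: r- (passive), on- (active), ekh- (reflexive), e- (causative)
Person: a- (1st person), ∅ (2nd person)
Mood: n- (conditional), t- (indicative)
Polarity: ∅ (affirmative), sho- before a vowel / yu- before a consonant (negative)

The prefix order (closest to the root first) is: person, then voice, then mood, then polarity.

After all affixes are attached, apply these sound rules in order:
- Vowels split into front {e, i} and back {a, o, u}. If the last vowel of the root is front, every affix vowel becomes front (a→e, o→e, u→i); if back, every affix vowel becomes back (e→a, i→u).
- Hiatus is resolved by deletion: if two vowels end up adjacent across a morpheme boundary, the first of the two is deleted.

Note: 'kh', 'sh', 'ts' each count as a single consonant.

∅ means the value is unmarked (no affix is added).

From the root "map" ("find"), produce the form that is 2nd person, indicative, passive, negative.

yutrmap

person = 2nd person: zero marking, form stays map.
Attach voice passive r- → rmap.
Attach mood indicative t- → trmap.
Attach polarity negative yu- (before consonant 't') → yutrmap.
Vowel harmony: no change.
Vowel deletion: no change.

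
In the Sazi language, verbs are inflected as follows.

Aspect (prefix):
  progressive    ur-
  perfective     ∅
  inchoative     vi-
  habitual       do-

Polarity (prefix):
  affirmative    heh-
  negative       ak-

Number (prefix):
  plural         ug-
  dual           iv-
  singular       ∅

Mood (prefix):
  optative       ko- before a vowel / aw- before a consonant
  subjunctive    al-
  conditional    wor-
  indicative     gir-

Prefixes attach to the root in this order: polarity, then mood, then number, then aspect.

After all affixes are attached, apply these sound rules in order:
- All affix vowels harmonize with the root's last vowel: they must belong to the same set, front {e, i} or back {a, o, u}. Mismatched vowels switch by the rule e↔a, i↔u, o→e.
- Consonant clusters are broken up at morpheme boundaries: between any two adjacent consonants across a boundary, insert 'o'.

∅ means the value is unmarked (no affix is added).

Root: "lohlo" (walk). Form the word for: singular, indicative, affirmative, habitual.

dogurohaholohlo

Attach polarity affirmative heh- → hehlohlo.
Attach mood indicative gir- → girhehlohlo.
number = singular: zero marking, form stays girhehlohlo.
Attach aspect habitual do- → dogirhehlohlo.
Apply vowel harmony: dogirhehlohlo → dogurhahlohlo.
Apply epenthesis: dogurhahlohlo → dogurohaholohlo.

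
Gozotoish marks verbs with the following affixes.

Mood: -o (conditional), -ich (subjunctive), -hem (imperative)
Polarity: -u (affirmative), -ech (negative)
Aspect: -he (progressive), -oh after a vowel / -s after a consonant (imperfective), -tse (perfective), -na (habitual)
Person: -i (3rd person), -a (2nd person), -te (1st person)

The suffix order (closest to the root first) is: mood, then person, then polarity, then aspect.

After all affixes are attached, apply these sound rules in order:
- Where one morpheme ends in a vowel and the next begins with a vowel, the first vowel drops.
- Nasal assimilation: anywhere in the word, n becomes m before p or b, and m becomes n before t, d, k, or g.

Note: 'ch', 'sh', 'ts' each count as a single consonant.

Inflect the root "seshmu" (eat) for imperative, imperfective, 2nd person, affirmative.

Attach mood imperative -hem → seshmuhem.
Attach person 2nd person -a → seshmuhema.
Attach polarity affirmative -u → seshmuhemau.
Attach aspect imperfective -oh (after vowel 'u') → seshmuhemauoh.
Apply vowel deletion: seshmuhemauoh → seshmuhemoh.
Nasal assimilation: no change.

seshmuhemoh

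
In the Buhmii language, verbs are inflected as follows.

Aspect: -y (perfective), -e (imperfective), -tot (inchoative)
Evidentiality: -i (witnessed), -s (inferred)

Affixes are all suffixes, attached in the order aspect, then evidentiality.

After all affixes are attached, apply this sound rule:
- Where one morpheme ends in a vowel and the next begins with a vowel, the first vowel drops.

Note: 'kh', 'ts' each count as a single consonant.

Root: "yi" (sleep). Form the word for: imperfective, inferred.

Attach aspect imperfective -e → yie.
Attach evidentiality inferred -s → yies.
Apply vowel deletion: yies → yes.

yes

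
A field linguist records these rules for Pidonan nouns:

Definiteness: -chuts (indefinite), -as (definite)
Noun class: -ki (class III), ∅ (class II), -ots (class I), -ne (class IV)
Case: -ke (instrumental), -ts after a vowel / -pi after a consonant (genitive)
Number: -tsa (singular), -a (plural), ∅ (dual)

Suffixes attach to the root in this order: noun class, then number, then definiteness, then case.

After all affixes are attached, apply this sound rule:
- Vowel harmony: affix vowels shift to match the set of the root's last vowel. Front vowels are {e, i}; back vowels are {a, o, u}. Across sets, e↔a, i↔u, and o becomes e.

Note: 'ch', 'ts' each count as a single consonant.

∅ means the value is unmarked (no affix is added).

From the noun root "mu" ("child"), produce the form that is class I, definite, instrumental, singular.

Attach noun class class I -ots → muots.
Attach number singular -tsa → muotstsa.
Attach definiteness definite -as → muotstsaas.
Attach case instrumental -ke → muotstsaaske.
Apply vowel harmony: muotstsaaske → muotstsaaska.

muotstsaaska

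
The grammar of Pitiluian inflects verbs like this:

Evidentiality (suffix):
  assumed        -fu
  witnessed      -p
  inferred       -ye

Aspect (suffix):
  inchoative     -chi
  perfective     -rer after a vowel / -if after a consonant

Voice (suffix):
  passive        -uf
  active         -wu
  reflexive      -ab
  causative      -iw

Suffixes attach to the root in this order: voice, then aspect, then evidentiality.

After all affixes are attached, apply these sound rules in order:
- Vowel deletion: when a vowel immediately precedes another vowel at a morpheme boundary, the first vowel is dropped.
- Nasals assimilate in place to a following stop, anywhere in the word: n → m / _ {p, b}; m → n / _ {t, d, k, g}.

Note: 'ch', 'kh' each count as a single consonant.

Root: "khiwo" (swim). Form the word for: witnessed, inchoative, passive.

Attach voice passive -uf → khiwouf.
Attach aspect inchoative -chi → khiwoufchi.
Attach evidentiality witnessed -p → khiwoufchip.
Apply vowel deletion: khiwoufchip → khiwufchip.
Nasal assimilation: no change.

khiwufchip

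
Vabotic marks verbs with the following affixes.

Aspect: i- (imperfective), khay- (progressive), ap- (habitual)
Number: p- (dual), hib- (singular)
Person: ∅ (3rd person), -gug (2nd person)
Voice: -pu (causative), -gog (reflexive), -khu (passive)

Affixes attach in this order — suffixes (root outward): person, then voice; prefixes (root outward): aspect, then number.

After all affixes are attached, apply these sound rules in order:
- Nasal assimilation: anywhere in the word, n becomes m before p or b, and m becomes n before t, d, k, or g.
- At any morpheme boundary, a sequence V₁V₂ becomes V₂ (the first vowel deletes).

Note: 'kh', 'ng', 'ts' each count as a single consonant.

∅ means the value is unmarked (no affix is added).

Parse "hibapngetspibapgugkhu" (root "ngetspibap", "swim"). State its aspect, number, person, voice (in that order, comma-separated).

habitual, singular, 2nd person, passive

Segment: hib-ap-ngetspibap-gug-khu.
aspect: ap- → habitual.
number: hib- → singular.
person: -gug → 2nd person.
voice: -khu → passive.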